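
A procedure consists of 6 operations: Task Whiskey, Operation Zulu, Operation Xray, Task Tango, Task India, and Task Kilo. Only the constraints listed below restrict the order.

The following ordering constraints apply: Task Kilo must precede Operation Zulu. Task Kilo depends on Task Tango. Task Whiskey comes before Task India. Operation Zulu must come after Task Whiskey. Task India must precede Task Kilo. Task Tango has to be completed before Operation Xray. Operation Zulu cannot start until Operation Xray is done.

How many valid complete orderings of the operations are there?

The operations with no prerequisites are Task Whiskey, Task Tango; any of them can be placed first.
Enumerating by repeatedly choosing an available operation (one whose prerequisites are all placed) gives 9 distinct complete orderings.

9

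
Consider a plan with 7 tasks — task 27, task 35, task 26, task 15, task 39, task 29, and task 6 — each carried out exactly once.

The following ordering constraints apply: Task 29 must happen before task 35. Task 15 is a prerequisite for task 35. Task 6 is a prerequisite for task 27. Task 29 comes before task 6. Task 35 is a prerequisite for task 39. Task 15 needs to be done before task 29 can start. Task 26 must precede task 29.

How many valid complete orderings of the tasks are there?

2 tasks have no prerequisites (task 26, task 15), so any of them could come first.
Enumerating by repeatedly choosing an available task (one whose prerequisites are all placed) gives 12 distinct complete orderings.

12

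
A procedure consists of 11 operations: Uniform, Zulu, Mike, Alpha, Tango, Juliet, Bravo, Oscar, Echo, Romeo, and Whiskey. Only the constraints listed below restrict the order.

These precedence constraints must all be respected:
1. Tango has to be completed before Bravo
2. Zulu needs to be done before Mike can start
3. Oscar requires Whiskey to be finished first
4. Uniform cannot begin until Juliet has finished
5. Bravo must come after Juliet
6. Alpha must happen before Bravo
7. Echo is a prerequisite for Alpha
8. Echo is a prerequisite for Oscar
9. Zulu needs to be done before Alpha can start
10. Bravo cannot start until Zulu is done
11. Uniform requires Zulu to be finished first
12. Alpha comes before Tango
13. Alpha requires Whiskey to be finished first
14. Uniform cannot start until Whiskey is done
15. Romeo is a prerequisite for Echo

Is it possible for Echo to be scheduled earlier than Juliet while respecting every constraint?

Yes

Nothing in the constraints forces Juliet before Echo — there is no chain from Juliet to Echo.
That means at least one valid schedule has Echo before Juliet.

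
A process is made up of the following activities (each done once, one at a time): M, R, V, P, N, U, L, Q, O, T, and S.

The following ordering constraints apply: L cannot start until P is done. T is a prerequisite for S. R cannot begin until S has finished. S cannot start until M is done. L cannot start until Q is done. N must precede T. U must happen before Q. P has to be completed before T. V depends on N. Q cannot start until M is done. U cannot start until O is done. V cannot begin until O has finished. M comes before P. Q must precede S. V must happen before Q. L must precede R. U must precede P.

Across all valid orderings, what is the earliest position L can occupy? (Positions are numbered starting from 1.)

8

Working backwards through the constraints from L, its full set of required predecessors is M, V, P, N, U, Q, O — 7 of them.
With 7 mandatory predecessors, the earliest L can sit is position 7+1 = 8, and placing just those 7 first achieves it.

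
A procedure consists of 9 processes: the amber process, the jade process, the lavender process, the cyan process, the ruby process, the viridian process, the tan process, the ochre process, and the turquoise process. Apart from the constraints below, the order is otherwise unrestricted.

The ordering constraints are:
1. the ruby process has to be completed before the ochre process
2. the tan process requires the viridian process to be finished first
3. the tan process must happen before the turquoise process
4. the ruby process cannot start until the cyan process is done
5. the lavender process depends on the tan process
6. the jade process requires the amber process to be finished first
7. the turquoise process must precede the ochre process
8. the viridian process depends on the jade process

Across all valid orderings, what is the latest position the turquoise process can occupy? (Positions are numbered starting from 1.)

8

The only process forced after the turquoise process (directly or by a chain) is the ochre process.
With 1 mandatory successor out of 9 processes total, the latest slot for the turquoise process is 9−1 = 8, and it's reachable by doing all non-successors before the turquoise process.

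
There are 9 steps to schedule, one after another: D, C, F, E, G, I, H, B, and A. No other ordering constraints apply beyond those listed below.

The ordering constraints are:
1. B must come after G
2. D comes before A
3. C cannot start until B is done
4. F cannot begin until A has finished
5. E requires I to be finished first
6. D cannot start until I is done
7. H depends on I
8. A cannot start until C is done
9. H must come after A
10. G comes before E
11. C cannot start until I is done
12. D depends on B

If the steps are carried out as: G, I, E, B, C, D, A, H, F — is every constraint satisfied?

Going through the constraints one by one, each required predecessor appears earlier in the sequence than its dependent — e.g. I (position 2) is before H (position 8), as required.

Yes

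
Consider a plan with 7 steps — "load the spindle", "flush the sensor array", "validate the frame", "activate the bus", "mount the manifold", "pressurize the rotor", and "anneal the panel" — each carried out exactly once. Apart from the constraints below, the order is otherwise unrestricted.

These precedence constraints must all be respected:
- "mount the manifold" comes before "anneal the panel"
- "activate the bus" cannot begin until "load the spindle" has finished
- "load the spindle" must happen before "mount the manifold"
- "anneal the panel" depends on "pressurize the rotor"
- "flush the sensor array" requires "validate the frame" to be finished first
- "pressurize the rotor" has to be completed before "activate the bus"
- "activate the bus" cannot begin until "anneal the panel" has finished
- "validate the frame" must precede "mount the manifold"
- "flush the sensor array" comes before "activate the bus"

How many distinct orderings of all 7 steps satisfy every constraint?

33

The steps with no prerequisites are "load the spindle", "validate the frame", "pressurize the rotor"; any of them can be placed first.
Counting all ways to extend the partial order to a total order gives 33.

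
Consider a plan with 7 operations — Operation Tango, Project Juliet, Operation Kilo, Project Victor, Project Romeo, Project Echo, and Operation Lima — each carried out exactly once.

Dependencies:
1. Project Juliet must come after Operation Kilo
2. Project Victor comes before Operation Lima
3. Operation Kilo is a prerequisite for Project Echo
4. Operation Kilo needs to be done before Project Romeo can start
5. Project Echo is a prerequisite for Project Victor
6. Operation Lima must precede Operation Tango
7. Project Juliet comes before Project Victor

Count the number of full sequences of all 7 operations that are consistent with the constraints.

12

Only Operation Kilo has no prerequisites, so it must go first.
Counting all ways to extend the partial order to a total order gives 12.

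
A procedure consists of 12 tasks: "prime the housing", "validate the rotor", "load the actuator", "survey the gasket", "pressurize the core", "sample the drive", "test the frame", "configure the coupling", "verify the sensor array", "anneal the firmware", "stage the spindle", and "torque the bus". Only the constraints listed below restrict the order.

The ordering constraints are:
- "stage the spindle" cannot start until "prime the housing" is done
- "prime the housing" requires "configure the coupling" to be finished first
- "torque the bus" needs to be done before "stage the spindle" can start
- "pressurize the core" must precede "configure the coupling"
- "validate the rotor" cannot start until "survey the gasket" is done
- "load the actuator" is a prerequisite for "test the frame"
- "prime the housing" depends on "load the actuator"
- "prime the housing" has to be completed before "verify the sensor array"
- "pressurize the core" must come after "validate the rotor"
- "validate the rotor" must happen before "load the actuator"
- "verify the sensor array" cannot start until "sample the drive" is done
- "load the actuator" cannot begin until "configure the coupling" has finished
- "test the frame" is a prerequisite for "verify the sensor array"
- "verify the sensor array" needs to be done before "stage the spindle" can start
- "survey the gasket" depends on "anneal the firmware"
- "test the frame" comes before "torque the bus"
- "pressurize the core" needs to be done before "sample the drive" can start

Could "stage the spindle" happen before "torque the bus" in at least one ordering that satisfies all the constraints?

There is a dependency chain "torque the bus" → "stage the spindle", so "stage the spindle" always comes after "torque the bus".
So no valid ordering can have "stage the spindle" before "torque the bus".

No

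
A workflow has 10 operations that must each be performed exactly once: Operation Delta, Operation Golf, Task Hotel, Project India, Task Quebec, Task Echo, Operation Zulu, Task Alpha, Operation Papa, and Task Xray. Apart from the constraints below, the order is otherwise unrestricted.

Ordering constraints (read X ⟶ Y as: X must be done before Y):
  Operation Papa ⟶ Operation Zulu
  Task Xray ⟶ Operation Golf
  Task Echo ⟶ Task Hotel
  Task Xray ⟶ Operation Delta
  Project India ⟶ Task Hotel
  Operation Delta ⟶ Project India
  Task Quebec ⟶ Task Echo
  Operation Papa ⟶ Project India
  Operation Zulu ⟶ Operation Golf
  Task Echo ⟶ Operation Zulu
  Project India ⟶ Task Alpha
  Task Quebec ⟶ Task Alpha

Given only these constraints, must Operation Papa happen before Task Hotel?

Yes

Chaining the stated constraints: Operation Papa → Project India → Task Hotel.
So Operation Papa must precede Task Hotel in any valid ordering.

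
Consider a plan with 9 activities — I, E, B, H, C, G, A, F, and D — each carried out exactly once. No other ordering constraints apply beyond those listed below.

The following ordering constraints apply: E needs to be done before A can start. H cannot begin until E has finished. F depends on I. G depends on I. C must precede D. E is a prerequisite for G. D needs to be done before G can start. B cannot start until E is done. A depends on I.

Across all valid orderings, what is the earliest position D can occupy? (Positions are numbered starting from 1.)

The only activity forced before D (directly or transitively) is C.
With 1 mandatory predecessor, the earliest D can sit is position 1+1 = 2, and placing just that one first achieves it.

2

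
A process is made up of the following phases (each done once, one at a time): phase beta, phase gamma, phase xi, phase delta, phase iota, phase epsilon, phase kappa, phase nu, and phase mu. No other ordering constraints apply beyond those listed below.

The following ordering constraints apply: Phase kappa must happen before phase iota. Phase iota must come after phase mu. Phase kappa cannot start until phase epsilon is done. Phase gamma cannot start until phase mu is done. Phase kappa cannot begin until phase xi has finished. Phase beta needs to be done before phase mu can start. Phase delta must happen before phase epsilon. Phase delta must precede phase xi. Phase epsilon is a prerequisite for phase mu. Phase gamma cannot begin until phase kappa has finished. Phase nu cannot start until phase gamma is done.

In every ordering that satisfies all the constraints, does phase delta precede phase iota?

Chaining the stated constraints: phase delta → phase xi → phase kappa → phase iota.
That forces phase delta before phase iota in every valid schedule.

Yes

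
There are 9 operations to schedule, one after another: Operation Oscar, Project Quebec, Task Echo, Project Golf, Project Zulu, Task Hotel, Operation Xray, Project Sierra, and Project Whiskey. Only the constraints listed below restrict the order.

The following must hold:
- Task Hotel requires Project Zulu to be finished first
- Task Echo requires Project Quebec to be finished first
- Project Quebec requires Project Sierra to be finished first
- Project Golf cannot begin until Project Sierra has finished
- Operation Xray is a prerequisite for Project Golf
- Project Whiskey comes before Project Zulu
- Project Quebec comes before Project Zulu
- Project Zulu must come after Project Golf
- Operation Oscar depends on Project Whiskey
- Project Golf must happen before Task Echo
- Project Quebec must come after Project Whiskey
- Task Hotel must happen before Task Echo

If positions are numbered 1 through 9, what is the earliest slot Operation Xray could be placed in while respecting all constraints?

No constraint forces any other operation before Operation Xray, so it can be placed first.

1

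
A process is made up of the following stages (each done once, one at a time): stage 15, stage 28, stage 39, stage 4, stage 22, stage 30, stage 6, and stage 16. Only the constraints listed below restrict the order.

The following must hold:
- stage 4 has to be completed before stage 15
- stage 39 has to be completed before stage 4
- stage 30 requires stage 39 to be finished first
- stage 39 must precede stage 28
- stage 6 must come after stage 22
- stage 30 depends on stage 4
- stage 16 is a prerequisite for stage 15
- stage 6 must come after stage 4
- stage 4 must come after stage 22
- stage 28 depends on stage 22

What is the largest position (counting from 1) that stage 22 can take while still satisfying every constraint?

3

Following every chain forward from stage 22, the stages that must come later are stage 15, stage 28, stage 4, stage 30, stage 6 — 5 of them.
With 5 mandatory successors out of 8 stages total, the latest slot for stage 22 is 8−5 = 3, and it's reachable by doing all non-successors before stage 22.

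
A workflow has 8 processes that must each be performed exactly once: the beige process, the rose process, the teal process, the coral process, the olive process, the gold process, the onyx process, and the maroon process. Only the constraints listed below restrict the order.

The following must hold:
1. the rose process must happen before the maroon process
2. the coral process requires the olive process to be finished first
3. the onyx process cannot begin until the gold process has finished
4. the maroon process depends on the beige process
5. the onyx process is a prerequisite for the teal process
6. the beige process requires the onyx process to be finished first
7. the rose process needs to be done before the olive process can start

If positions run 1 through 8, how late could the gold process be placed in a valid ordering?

Following every chain forward from the gold process, the processes that must come later are the beige process, the teal process, the onyx process, the maroon process — 4 of them.
So at least 4 processes follow the gold process, putting the gold process no later than position 4. That position is achievable by scheduling everything else first.

4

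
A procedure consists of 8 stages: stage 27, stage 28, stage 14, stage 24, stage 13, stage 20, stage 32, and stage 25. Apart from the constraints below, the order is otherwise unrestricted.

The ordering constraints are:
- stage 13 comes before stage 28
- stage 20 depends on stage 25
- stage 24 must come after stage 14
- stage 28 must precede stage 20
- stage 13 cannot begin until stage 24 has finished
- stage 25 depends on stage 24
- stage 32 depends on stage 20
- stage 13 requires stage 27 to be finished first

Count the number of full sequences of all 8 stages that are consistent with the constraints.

The stages with no prerequisites are stage 27, stage 14; any of them can be placed first.
Enumerating by repeatedly choosing an available stage (one whose prerequisites are all placed) gives 10 distinct complete orderings.

10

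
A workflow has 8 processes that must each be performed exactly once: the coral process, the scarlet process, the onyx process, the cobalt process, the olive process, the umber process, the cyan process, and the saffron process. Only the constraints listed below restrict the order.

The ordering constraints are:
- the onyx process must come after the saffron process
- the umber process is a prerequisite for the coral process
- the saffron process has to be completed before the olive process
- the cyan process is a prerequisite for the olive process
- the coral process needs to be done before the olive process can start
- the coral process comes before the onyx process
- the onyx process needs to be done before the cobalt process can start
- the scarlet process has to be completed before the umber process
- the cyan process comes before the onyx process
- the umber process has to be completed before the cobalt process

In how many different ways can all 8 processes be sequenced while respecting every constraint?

3 processes have no prerequisites (the scarlet process, the cyan process, the saffron process), so any of them could come first.
Counting all ways to extend the partial order to a total order gives 60.

60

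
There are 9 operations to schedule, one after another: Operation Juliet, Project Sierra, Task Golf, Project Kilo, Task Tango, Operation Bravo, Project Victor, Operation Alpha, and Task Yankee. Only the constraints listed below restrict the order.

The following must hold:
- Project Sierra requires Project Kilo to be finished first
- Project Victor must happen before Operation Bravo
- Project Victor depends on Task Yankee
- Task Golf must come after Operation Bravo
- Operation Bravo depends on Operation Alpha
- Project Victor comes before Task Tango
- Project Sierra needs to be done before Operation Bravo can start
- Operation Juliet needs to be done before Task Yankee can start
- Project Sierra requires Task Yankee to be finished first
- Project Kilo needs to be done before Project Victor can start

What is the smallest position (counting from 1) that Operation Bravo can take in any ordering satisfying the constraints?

7

Working backwards through the constraints from Operation Bravo, its full set of required predecessors is Operation Juliet, Project Sierra, Project Kilo, Project Victor, Operation Alpha, Task Yankee — 6 of them.
So at minimum 6 operations come before Operation Bravo, putting Operation Bravo no earlier than position 7. That position is achievable by scheduling exactly those predecessors first.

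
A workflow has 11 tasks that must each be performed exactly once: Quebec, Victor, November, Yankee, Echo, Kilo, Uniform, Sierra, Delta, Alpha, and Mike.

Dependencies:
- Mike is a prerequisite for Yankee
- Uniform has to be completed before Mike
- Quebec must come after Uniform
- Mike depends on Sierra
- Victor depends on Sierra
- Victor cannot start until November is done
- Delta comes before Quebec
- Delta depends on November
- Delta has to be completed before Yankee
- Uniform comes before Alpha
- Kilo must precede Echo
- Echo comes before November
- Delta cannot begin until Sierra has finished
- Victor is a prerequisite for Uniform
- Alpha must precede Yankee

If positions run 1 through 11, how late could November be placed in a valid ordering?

Following every chain forward from November, the tasks that must come later are Quebec, Victor, Yankee, Uniform, Delta, Alpha, Mike — 7 of them.
With 7 mandatory successors out of 11 tasks total, the latest slot for November is 11−7 = 4, and it's reachable by doing all non-successors before November.

4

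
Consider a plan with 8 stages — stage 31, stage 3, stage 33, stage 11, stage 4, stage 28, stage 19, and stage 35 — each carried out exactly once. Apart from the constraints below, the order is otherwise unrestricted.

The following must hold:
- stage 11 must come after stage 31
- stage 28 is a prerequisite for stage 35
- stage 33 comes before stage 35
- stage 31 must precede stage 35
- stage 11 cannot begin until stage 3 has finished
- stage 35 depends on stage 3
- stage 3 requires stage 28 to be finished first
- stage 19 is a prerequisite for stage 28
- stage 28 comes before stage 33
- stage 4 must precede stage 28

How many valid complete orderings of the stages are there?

58

3 stages have no prerequisites (stage 31, stage 4, stage 19), so any of them could come first.
Systematically extending each partial ordering one stage at a time and counting, there are 58 complete orderings.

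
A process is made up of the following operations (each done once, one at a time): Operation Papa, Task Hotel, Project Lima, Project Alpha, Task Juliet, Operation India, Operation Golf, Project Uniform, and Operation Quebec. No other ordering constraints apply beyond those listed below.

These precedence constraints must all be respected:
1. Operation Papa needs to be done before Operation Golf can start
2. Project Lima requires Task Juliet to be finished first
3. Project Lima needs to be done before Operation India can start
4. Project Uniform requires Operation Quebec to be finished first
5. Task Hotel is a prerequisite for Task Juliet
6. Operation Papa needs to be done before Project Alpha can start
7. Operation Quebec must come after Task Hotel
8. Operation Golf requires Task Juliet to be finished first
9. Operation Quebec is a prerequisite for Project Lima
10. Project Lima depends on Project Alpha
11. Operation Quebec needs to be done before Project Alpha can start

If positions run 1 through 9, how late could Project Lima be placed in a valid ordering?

8

Following the constraints forward from Project Lima, its only required successor is Operation India.
With 1 mandatory successor out of 9 operations total, the latest slot for Project Lima is 9−1 = 8, and it's reachable by doing all non-successors before Project Lima.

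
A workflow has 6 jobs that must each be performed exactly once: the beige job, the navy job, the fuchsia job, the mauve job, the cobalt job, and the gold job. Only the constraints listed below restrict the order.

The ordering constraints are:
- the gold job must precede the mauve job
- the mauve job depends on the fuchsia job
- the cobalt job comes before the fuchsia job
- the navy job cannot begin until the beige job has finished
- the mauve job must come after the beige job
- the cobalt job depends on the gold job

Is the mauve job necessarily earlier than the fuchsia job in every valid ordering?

The constraints actually force the fuchsia job before the mauve job (via the fuchsia job → the mauve job), not the other way around.
So the mauve job never precedes the fuchsia job.

No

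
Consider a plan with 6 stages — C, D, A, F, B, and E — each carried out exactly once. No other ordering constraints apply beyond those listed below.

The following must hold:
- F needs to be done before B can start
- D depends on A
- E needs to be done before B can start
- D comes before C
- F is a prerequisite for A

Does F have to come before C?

Yes

There is a constraint chain F → A → D → C.
That forces F before C in every valid schedule.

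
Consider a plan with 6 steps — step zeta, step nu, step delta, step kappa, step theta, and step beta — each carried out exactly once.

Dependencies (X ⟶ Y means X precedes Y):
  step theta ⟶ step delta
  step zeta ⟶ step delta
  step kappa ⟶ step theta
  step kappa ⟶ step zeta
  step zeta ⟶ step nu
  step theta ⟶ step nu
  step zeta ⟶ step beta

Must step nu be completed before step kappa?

There is a chain step kappa → step zeta → step nu, which puts step kappa before step nu.
So step nu does not have to come before step kappa — it cannot.

No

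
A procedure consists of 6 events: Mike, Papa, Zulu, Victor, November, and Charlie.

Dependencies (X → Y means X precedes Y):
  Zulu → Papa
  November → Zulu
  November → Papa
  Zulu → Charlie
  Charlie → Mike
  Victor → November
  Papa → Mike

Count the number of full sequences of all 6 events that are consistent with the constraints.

2

Victor is the only event with nothing required before it, so every ordering starts there.
Counting all ways to extend the partial order to a total order gives 2.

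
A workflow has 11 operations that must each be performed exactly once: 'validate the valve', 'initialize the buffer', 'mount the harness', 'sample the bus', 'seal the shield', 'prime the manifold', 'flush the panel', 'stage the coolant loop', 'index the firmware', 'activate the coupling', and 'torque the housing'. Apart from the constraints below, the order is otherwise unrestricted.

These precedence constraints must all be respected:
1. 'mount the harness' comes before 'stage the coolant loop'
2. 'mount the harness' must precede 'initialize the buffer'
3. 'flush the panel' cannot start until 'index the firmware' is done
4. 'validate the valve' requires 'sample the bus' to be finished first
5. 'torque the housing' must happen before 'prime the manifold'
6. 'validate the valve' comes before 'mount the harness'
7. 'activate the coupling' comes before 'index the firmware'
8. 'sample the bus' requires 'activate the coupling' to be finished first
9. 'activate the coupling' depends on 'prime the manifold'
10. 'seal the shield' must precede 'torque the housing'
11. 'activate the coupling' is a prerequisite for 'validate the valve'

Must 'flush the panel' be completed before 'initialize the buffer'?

Nothing in the constraints links 'flush the panel' and 'initialize the buffer'; they are unordered relative to each other.
There exist valid orderings with 'initialize the buffer' before 'flush the panel', so 'flush the panel' is not required to come first.

No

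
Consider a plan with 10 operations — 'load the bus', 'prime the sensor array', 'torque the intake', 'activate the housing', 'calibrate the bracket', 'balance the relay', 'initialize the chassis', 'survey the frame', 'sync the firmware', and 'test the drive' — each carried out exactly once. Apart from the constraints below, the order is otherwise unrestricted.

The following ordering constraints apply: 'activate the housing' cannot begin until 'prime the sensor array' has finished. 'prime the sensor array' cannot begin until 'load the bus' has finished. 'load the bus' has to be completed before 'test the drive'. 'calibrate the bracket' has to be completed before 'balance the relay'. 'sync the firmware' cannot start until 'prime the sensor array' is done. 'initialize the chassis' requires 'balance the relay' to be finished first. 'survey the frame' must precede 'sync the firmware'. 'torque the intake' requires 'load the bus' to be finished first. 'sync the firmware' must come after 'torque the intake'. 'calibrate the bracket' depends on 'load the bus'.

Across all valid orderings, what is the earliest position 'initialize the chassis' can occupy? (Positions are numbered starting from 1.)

4

Working backwards through the constraints from 'initialize the chassis', its full set of required predecessors is 'load the bus', 'calibrate the bracket', 'balance the relay' — 3 of them.
With 3 mandatory predecessors, the earliest 'initialize the chassis' can sit is position 3+1 = 4, and placing just those 3 first achieves it.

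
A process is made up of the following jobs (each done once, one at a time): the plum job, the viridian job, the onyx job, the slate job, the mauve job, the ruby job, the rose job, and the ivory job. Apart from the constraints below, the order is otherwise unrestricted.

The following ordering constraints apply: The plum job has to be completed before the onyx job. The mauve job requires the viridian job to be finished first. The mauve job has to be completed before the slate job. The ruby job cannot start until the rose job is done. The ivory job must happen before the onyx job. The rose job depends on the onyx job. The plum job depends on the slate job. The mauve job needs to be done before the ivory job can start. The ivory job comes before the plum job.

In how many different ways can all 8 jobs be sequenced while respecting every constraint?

2

Only the viridian job has no prerequisites, so it must go first.
Enumerating by repeatedly choosing an available job (one whose prerequisites are all placed) gives 2 distinct complete orderings.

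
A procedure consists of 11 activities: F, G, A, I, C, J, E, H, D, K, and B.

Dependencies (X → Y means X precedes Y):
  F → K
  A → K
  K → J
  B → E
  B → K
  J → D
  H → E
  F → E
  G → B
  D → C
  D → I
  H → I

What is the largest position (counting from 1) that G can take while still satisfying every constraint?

Every activity that must follow G has to come after it. Tracing all chains starting from G, those activities are: I, C, J, E, D, K, B — 7 in total.
So at least 7 activities follow G, putting G no later than position 4. That position is achievable by scheduling everything else first.

4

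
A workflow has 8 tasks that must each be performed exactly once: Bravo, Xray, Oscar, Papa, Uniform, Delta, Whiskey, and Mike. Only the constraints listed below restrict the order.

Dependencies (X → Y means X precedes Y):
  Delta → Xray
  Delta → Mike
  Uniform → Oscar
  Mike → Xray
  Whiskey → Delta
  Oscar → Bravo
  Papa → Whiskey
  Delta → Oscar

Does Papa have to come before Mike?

There is a constraint chain Papa → Whiskey → Delta → Mike.
That forces Papa before Mike in every valid schedule.

Yes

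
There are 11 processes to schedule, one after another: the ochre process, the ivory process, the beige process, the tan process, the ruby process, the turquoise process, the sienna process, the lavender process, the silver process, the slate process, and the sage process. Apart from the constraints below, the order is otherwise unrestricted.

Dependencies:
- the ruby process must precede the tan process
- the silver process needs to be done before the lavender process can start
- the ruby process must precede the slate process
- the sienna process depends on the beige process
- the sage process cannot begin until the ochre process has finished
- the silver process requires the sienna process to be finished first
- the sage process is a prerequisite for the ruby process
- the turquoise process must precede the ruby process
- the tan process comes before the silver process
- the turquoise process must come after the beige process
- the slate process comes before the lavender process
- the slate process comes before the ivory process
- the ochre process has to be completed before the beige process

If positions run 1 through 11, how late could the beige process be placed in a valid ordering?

3

Every process that must follow the beige process has to come after it. Tracing all chains starting from the beige process, those processes are: the ivory process, the tan process, the ruby process, the turquoise process, the sienna process, the lavender process, the silver process, the slate process — 8 in total.
So at least 8 processes follow the beige process, putting the beige process no later than position 3. That position is achievable by scheduling everything else first.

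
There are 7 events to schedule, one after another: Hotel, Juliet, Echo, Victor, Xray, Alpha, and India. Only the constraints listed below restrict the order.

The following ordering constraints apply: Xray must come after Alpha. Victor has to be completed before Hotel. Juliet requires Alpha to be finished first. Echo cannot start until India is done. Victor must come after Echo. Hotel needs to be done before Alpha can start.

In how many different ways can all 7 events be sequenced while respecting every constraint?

2

Only India has no prerequisites, so it must go first.
Enumerating by repeatedly choosing an available event (one whose prerequisites are all placed) gives 2 distinct complete orderings.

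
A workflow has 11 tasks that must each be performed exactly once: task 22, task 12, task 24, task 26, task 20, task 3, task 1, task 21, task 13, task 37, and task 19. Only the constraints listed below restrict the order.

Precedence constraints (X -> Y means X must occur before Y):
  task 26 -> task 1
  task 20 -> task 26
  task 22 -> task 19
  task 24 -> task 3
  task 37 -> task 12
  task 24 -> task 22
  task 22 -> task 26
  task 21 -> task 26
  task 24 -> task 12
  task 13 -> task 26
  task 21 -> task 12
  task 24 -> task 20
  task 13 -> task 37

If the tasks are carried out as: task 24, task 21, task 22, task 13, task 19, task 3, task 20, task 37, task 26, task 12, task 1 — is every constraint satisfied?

Yes

Going through the constraints one by one, each required predecessor appears earlier in the sequence than its dependent — e.g. task 24 (position 1) is before task 12 (position 10), as required.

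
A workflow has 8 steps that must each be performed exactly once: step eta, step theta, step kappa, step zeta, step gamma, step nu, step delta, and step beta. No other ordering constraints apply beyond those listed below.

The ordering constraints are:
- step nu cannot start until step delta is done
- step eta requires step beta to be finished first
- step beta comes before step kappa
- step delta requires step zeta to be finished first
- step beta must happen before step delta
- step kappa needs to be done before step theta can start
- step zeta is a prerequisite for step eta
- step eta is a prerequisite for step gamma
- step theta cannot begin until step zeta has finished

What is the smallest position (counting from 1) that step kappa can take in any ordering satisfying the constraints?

Working backwards through the constraints from step kappa, its only required predecessor is step beta.
With 1 mandatory predecessor, the earliest step kappa can sit is position 1+1 = 2, and placing just that one first achieves it.

2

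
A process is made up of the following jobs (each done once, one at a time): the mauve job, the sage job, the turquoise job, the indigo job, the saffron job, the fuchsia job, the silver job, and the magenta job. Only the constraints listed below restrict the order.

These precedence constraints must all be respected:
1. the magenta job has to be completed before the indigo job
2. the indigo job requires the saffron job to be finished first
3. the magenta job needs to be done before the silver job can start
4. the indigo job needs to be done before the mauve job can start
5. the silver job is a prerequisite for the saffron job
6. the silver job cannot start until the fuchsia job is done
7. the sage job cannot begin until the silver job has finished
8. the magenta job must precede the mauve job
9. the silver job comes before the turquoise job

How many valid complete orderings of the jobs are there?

40

The jobs with no prerequisites are the fuchsia job, the magenta job; any of them can be placed first.
Systematically extending each partial ordering one job at a time and counting, there are 40 complete orderings.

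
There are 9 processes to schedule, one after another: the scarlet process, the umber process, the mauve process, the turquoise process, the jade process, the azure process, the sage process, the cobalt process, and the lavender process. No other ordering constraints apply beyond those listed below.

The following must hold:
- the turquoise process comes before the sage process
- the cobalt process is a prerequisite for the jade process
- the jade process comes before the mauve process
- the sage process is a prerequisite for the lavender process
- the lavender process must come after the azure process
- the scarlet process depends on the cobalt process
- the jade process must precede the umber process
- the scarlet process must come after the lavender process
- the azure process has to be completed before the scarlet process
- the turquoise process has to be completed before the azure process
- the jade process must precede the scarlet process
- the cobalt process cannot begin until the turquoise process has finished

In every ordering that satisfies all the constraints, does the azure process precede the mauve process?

The azure process and the mauve process are not related by any chain of constraints.
A valid ordering placing the mauve process before the azure process exists, so the answer is no.

No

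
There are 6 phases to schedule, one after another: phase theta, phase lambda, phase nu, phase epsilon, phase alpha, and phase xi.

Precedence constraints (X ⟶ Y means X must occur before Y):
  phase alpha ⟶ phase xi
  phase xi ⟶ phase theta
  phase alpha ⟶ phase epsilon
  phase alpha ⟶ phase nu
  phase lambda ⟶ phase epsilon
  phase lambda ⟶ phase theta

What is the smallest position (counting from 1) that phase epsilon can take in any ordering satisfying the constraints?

3

Working backwards through the constraints from phase epsilon, its full set of required predecessors is phase lambda, phase alpha — 2 of them.
With 2 mandatory predecessors, the earliest phase epsilon can sit is position 2+1 = 3, and placing just those 2 first achieves it.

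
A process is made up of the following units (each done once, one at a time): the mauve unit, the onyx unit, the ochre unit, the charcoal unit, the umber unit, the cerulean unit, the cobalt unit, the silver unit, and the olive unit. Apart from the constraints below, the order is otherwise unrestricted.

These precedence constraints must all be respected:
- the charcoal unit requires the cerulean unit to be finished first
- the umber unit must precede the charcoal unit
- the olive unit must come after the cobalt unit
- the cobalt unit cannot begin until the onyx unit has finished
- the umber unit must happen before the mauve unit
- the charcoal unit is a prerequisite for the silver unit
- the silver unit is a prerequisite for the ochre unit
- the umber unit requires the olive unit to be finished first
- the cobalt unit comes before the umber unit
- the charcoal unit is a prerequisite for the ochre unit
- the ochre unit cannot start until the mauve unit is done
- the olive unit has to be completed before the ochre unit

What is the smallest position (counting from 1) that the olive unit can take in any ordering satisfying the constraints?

Working backwards through the constraints from the olive unit, its full set of required predecessors is the onyx unit, the cobalt unit — 2 of them.
With 2 mandatory predecessors, the earliest the olive unit can sit is position 2+1 = 3, and placing just those 2 first achieves it.

3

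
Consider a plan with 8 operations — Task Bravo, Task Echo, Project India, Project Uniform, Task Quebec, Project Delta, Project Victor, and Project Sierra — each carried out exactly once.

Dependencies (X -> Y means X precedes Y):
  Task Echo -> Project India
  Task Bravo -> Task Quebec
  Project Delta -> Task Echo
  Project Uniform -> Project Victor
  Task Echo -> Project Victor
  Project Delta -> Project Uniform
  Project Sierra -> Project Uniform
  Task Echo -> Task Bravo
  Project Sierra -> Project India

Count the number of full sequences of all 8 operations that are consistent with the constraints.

129

2 operations have no prerequisites (Project Delta, Project Sierra), so any of them could come first.
Enumerating by repeatedly choosing an available operation (one whose prerequisites are all placed) gives 129 distinct complete orderings.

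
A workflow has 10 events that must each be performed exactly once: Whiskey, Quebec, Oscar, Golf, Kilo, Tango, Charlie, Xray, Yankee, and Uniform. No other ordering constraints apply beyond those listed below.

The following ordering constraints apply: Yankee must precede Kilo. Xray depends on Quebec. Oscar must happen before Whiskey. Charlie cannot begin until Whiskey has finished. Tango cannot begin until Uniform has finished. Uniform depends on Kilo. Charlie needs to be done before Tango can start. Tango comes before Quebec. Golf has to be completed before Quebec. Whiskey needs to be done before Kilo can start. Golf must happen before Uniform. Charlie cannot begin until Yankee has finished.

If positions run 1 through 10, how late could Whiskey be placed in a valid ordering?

4

Every event that must follow Whiskey has to come after it. Tracing all chains starting from Whiskey, those events are: Quebec, Kilo, Tango, Charlie, Xray, Uniform — 6 in total.
With 6 mandatory successors out of 10 events total, the latest slot for Whiskey is 10−6 = 4, and it's reachable by doing all non-successors before Whiskey.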